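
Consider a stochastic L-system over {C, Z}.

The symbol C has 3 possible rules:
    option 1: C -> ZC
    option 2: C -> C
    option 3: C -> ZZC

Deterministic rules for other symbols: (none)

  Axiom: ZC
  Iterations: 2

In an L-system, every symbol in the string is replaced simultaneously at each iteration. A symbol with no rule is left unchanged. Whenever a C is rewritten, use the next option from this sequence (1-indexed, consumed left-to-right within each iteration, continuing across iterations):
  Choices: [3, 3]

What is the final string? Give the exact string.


Answer: ZZZZZC

Derivation:
Step 0: ZC
Step 1: ZZZC  (used choices [3])
Step 2: ZZZZZC  (used choices [3])


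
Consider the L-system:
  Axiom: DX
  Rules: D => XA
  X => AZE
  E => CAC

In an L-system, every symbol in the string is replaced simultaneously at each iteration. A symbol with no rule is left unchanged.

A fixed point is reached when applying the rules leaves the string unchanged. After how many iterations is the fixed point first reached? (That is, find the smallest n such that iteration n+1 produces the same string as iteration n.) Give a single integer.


Step 0: DX
Step 1: XAAZE
Step 2: AZEAAZCAC
Step 3: AZCACAAZCAC
Step 4: AZCACAAZCAC  (unchanged — fixed point at step 3)

Answer: 3


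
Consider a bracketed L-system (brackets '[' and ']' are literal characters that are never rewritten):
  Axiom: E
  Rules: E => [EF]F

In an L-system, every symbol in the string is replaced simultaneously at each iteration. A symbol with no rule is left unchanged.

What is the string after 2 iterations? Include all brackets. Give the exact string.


Answer: [[EF]FF]F

Derivation:
Step 0: E
Step 1: [EF]F
Step 2: [[EF]FF]F


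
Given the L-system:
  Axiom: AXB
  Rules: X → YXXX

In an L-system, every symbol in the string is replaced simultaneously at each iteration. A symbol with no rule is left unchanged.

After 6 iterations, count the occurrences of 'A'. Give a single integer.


Answer: 1

Derivation:
Step 0: length=3, 'A' count=1
Step 1: length=6, 'A' count=1
Step 2: length=15, 'A' count=1
Step 3: length=42, 'A' count=1
Step 4: length=123, 'A' count=1
Step 5: length=366, 'A' count=1
Step 6: length=1095, 'A' count=1
Final string: AYYYYYYXXXYXXXYXXXYYXXXYXXXYXXXYYXXXYXXXYXXXYYYXXXYXXXYXXXYYXXXYXXXYXXXYYXXXYXXXYXXXYYYXXXYXXXYXXXYYXXXYXXXYXXXYYXXXYXXXYXXXYYYYXXXYXXXYXXXYYXXXYXXXYXXXYYXXXYXXXYXXXYYYXXXYXXXYXXXYYXXXYXXXYXXXYYXXXYXXXYXXXYYYXXXYXXXYXXXYYXXXYXXXYXXXYYXXXYXXXYXXXYYYYXXXYXXXYXXXYYXXXYXXXYXXXYYXXXYXXXYXXXYYYXXXYXXXYXXXYYXXXYXXXYXXXYYXXXYXXXYXXXYYYXXXYXXXYXXXYYXXXYXXXYXXXYYXXXYXXXYXXXYYYYYXXXYXXXYXXXYYXXXYXXXYXXXYYXXXYXXXYXXXYYYXXXYXXXYXXXYYXXXYXXXYXXXYYXXXYXXXYXXXYYYXXXYXXXYXXXYYXXXYXXXYXXXYYXXXYXXXYXXXYYYYXXXYXXXYXXXYYXXXYXXXYXXXYYXXXYXXXYXXXYYYXXXYXXXYXXXYYXXXYXXXYXXXYYXXXYXXXYXXXYYYXXXYXXXYXXXYYXXXYXXXYXXXYYXXXYXXXYXXXYYYYXXXYXXXYXXXYYXXXYXXXYXXXYYXXXYXXXYXXXYYYXXXYXXXYXXXYYXXXYXXXYXXXYYXXXYXXXYXXXYYYXXXYXXXYXXXYYXXXYXXXYXXXYYXXXYXXXYXXXYYYYYXXXYXXXYXXXYYXXXYXXXYXXXYYXXXYXXXYXXXYYYXXXYXXXYXXXYYXXXYXXXYXXXYYXXXYXXXYXXXYYYXXXYXXXYXXXYYXXXYXXXYXXXYYXXXYXXXYXXXYYYYXXXYXXXYXXXYYXXXYXXXYXXXYYXXXYXXXYXXXYYYXXXYXXXYXXXYYXXXYXXXYXXXYYXXXYXXXYXXXYYYXXXYXXXYXXXYYXXXYXXXYXXXYYXXXYXXXYXXXYYYYXXXYXXXYXXXYYXXXYXXXYXXXYYXXXYXXXYXXXYYYXXXYXXXYXXXYYXXXYXXXYXXXYYXXXYXXXYXXXYYYXXXYXXXYXXXYYXXXYXXXYXXXYYXXXYXXXYXXXB


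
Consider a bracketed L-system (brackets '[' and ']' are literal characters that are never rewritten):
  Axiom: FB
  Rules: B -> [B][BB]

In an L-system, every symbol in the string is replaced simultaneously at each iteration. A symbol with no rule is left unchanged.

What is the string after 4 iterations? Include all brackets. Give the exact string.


Step 0: FB
Step 1: F[B][BB]
Step 2: F[[B][BB]][[B][BB][B][BB]]
Step 3: F[[[B][BB]][[B][BB][B][BB]]][[[B][BB]][[B][BB][B][BB]][[B][BB]][[B][BB][B][BB]]]
Step 4: F[[[[B][BB]][[B][BB][B][BB]]][[[B][BB]][[B][BB][B][BB]][[B][BB]][[B][BB][B][BB]]]][[[[B][BB]][[B][BB][B][BB]]][[[B][BB]][[B][BB][B][BB]][[B][BB]][[B][BB][B][BB]]][[[B][BB]][[B][BB][B][BB]]][[[B][BB]][[B][BB][B][BB]][[B][BB]][[B][BB][B][BB]]]]

Answer: F[[[[B][BB]][[B][BB][B][BB]]][[[B][BB]][[B][BB][B][BB]][[B][BB]][[B][BB][B][BB]]]][[[[B][BB]][[B][BB][B][BB]]][[[B][BB]][[B][BB][B][BB]][[B][BB]][[B][BB][B][BB]]][[[B][BB]][[B][BB][B][BB]]][[[B][BB]][[B][BB][B][BB]][[B][BB]][[B][BB][B][BB]]]]


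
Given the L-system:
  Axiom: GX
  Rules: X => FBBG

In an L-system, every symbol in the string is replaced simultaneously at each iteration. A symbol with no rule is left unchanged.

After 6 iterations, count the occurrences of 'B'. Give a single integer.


Step 0: GX  (0 'B')
Step 1: GFBBG  (2 'B')
Step 2: GFBBG  (2 'B')
Step 3: GFBBG  (2 'B')
Step 4: GFBBG  (2 'B')
Step 5: GFBBG  (2 'B')
Step 6: GFBBG  (2 'B')

Answer: 2


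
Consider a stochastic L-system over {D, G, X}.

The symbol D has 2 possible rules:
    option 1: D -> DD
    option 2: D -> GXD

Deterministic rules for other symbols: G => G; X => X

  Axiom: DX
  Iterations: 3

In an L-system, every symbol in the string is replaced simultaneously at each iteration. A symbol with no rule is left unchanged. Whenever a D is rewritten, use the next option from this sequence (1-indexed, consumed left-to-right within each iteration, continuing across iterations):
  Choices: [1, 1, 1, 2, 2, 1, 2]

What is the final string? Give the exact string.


Step 0: DX
Step 1: DDX  (used choices [1])
Step 2: DDDDX  (used choices [1, 1])
Step 3: GXDGXDDDGXDX  (used choices [2, 2, 1, 2])

Answer: GXDGXDDDGXDX


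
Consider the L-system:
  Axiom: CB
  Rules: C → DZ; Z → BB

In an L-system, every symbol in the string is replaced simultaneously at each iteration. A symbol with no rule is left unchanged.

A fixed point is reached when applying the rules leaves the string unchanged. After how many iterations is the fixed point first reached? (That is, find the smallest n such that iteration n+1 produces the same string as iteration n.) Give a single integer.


Step 0: CB
Step 1: DZB
Step 2: DBBB
Step 3: DBBB  (unchanged — fixed point at step 2)

Answer: 2


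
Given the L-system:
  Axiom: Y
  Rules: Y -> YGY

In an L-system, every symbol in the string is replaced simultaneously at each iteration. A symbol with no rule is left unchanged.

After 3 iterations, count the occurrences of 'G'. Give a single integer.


Answer: 7

Derivation:
Step 0: Y  (0 'G')
Step 1: YGY  (1 'G')
Step 2: YGYGYGY  (3 'G')
Step 3: YGYGYGYGYGYGYGY  (7 'G')


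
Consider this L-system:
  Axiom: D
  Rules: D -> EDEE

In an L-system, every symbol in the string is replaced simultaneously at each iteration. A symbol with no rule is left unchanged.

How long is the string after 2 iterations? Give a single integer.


Step 0: length = 1
Step 1: length = 4
Step 2: length = 7

Answer: 7


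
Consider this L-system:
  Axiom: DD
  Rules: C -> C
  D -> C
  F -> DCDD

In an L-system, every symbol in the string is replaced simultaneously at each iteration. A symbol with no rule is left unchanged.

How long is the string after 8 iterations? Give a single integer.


Step 0: length = 2
Step 1: length = 2
Step 2: length = 2
Step 3: length = 2
Step 4: length = 2
Step 5: length = 2
Step 6: length = 2
Step 7: length = 2
Step 8: length = 2

Answer: 2


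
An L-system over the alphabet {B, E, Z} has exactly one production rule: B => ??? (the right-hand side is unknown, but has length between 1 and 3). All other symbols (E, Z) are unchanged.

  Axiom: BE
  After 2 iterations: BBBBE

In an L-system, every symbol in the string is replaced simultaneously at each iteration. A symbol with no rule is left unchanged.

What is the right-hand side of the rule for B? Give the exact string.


Answer: BB

Derivation:
Trying B => BB:
  Step 0: BE
  Step 1: BBE
  Step 2: BBBBE
Matches the given result.


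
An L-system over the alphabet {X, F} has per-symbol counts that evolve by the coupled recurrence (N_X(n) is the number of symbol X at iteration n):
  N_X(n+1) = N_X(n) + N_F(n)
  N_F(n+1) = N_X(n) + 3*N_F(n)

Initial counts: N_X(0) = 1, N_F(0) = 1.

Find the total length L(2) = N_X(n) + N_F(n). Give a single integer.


Answer: 20

Derivation:
Step 0: N_X=1, N_F=1, L=2
Step 1: N_X=2, N_F=4, L=6
Step 2: N_X=6, N_F=14, L=20


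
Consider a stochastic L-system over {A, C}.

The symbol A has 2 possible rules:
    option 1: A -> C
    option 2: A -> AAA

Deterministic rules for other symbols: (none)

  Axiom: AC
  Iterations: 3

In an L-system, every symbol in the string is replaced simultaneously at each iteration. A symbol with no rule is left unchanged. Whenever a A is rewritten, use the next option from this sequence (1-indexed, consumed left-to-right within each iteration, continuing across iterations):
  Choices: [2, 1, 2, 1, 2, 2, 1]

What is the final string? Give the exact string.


Answer: CAAAAAACCC

Derivation:
Step 0: AC
Step 1: AAAC  (used choices [2])
Step 2: CAAACC  (used choices [1, 2, 1])
Step 3: CAAAAAACCC  (used choices [2, 2, 1])


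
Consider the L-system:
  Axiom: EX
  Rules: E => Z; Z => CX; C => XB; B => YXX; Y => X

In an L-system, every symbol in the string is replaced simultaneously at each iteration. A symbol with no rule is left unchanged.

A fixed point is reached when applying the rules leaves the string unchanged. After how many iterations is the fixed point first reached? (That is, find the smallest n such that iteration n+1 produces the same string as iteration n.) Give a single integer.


Step 0: EX
Step 1: ZX
Step 2: CXX
Step 3: XBXX
Step 4: XYXXXX
Step 5: XXXXXX
Step 6: XXXXXX  (unchanged — fixed point at step 5)

Answer: 5


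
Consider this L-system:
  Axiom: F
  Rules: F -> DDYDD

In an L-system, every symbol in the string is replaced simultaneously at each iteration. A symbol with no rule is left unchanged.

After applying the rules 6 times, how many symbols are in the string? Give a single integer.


Answer: 5

Derivation:
Step 0: length = 1
Step 1: length = 5
Step 2: length = 5
Step 3: length = 5
Step 4: length = 5
Step 5: length = 5
Step 6: length = 5


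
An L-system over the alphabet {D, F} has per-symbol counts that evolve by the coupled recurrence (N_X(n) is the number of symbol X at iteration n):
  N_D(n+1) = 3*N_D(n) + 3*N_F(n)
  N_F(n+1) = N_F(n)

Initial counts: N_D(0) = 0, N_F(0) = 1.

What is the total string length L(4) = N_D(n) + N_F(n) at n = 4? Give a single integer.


Step 0: N_D=0, N_F=1, L=1
Step 1: N_D=3, N_F=1, L=4
Step 2: N_D=12, N_F=1, L=13
Step 3: N_D=39, N_F=1, L=40
Step 4: N_D=120, N_F=1, L=121

Answer: 121


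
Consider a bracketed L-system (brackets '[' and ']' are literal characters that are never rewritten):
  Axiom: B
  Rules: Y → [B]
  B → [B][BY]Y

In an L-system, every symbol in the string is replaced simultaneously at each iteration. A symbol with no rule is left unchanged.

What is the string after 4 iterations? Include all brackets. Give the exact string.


Answer: [[[[B][BY]Y][[B][BY]Y[B]][B]][[[B][BY]Y][[B][BY]Y[B]][B][[B][BY]Y]][[B][BY]Y]][[[[B][BY]Y][[B][BY]Y[B]][B]][[[B][BY]Y][[B][BY]Y[B]][B][[B][BY]Y]][[B][BY]Y][[[B][BY]Y][[B][BY]Y[B]][B]]][[[B][BY]Y][[B][BY]Y[B]][B]]

Derivation:
Step 0: B
Step 1: [B][BY]Y
Step 2: [[B][BY]Y][[B][BY]Y[B]][B]
Step 3: [[[B][BY]Y][[B][BY]Y[B]][B]][[[B][BY]Y][[B][BY]Y[B]][B][[B][BY]Y]][[B][BY]Y]
Step 4: [[[[B][BY]Y][[B][BY]Y[B]][B]][[[B][BY]Y][[B][BY]Y[B]][B][[B][BY]Y]][[B][BY]Y]][[[[B][BY]Y][[B][BY]Y[B]][B]][[[B][BY]Y][[B][BY]Y[B]][B][[B][BY]Y]][[B][BY]Y][[[B][BY]Y][[B][BY]Y[B]][B]]][[[B][BY]Y][[B][BY]Y[B]][B]]


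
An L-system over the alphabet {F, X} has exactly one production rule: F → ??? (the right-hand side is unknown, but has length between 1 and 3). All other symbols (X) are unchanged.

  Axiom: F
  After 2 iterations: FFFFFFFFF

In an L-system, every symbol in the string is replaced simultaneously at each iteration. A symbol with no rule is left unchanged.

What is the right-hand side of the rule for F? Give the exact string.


Answer: FFF

Derivation:
Trying F → FFF:
  Step 0: F
  Step 1: FFF
  Step 2: FFFFFFFFF
Matches the given result.


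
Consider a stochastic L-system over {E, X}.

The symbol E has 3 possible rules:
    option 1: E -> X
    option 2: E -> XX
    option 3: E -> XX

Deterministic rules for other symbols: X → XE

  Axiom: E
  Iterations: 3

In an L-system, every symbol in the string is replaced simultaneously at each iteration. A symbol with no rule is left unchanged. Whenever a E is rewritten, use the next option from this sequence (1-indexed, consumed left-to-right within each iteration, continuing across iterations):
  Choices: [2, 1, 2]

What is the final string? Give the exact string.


Step 0: E
Step 1: XX  (used choices [2])
Step 2: XEXE  (used choices [])
Step 3: XEXXEXX  (used choices [1, 2])

Answer: XEXXEXX


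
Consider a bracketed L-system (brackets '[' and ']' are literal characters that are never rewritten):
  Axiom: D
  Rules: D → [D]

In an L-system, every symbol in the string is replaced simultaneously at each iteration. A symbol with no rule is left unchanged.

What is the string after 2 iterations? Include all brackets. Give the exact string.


Answer: [[D]]

Derivation:
Step 0: D
Step 1: [D]
Step 2: [[D]]


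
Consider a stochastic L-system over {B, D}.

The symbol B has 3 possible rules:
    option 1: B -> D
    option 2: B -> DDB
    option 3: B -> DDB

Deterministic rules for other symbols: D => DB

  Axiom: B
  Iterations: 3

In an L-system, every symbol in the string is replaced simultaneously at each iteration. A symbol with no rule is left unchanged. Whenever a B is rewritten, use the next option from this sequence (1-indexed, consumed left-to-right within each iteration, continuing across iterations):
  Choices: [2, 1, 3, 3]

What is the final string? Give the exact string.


Step 0: B
Step 1: DDB  (used choices [2])
Step 2: DBDBD  (used choices [1])
Step 3: DBDDBDBDDBDB  (used choices [3, 3])

Answer: DBDDBDBDDBDB


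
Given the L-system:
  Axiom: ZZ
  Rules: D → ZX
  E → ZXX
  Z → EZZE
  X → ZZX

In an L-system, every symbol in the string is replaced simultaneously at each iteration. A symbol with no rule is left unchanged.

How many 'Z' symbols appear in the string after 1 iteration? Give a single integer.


Answer: 4

Derivation:
Step 0: ZZ  (2 'Z')
Step 1: EZZEEZZE  (4 'Z')


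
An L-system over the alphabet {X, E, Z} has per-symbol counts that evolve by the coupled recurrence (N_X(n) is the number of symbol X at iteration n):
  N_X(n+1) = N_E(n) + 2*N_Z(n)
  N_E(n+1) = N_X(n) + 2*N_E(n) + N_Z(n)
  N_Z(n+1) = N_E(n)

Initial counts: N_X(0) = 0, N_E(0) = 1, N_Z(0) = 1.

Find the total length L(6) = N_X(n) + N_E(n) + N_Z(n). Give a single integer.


Answer: 1344

Derivation:
Step 0: N_X=0, N_E=1, N_Z=1, L=2
Step 1: N_X=3, N_E=3, N_Z=1, L=7
Step 2: N_X=5, N_E=10, N_Z=3, L=18
Step 3: N_X=16, N_E=28, N_Z=10, L=54
Step 4: N_X=48, N_E=82, N_Z=28, L=158
Step 5: N_X=138, N_E=240, N_Z=82, L=460
Step 6: N_X=404, N_E=700, N_Z=240, L=1344


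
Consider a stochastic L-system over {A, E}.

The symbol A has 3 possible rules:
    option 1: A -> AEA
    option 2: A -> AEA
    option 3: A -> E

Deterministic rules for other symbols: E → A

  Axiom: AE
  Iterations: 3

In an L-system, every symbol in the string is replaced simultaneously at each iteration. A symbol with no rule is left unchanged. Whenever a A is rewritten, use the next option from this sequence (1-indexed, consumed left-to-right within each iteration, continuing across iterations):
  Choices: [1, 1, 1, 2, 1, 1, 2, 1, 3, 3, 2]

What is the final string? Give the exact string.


Step 0: AE
Step 1: AEAA  (used choices [1])
Step 2: AEAAAEAAEA  (used choices [1, 1, 2])
Step 3: AEAAAEAAEAAEAAEEAAEA  (used choices [1, 1, 2, 1, 3, 3, 2])

Answer: AEAAAEAAEAAEAAEEAAEA


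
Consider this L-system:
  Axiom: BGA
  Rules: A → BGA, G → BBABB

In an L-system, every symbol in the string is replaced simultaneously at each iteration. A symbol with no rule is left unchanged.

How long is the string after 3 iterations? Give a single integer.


Step 0: length = 3
Step 1: length = 9
Step 2: length = 17
Step 3: length = 31

Answer: 31


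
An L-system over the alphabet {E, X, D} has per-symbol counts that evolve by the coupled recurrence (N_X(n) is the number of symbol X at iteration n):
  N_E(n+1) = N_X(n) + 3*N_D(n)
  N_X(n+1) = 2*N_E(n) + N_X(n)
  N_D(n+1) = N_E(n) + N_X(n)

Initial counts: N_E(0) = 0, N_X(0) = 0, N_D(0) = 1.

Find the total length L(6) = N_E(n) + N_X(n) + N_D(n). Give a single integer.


Step 0: N_E=0, N_X=0, N_D=1, L=1
Step 1: N_E=3, N_X=0, N_D=0, L=3
Step 2: N_E=0, N_X=6, N_D=3, L=9
Step 3: N_E=15, N_X=6, N_D=6, L=27
Step 4: N_E=24, N_X=36, N_D=21, L=81
Step 5: N_E=99, N_X=84, N_D=60, L=243
Step 6: N_E=264, N_X=282, N_D=183, L=729

Answer: 729


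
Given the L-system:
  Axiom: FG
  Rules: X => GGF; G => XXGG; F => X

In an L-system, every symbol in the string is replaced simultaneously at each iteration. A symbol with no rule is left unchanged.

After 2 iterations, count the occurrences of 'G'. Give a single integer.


Step 0: FG  (1 'G')
Step 1: XXXGG  (2 'G')
Step 2: GGFGGFGGFXXGGXXGG  (10 'G')

Answer: 10


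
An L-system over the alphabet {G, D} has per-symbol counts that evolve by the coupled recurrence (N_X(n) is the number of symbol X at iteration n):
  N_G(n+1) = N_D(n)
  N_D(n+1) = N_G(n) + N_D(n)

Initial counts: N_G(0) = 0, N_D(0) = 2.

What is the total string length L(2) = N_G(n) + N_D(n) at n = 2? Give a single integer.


Step 0: N_G=0, N_D=2, L=2
Step 1: N_G=2, N_D=2, L=4
Step 2: N_G=2, N_D=4, L=6

Answer: 6


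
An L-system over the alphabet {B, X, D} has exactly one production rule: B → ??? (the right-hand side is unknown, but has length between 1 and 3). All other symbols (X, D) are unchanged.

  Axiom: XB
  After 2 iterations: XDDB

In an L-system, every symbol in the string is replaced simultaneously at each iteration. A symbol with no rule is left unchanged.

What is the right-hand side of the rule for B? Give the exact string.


Trying B → DB:
  Step 0: XB
  Step 1: XDB
  Step 2: XDDB
Matches the given result.

Answer: DB


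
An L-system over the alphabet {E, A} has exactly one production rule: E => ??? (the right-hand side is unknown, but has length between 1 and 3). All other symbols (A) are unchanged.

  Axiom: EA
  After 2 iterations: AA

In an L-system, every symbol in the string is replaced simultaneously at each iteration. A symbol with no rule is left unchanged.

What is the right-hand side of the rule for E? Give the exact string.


Answer: A

Derivation:
Trying E => A:
  Step 0: EA
  Step 1: AA
  Step 2: AA
Matches the given result.


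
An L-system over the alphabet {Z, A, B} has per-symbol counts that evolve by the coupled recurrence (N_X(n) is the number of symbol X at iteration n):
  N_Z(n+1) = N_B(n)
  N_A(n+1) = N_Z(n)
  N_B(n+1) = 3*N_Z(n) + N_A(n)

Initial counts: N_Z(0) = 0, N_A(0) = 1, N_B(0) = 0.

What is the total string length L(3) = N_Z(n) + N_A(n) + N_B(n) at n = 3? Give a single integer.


Step 0: N_Z=0, N_A=1, N_B=0, L=1
Step 1: N_Z=0, N_A=0, N_B=1, L=1
Step 2: N_Z=1, N_A=0, N_B=0, L=1
Step 3: N_Z=0, N_A=1, N_B=3, L=4

Answer: 4


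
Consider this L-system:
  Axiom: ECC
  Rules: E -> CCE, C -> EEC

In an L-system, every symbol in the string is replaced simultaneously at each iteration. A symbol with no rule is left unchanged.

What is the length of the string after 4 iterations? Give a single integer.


Step 0: length = 3
Step 1: length = 9
Step 2: length = 27
Step 3: length = 81
Step 4: length = 243

Answer: 243


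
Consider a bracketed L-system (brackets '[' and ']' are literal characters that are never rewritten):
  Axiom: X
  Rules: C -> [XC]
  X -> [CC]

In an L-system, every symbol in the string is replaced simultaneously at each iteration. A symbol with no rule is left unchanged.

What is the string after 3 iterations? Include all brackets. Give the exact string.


Step 0: X
Step 1: [CC]
Step 2: [[XC][XC]]
Step 3: [[[CC][XC]][[CC][XC]]]

Answer: [[[CC][XC]][[CC][XC]]]


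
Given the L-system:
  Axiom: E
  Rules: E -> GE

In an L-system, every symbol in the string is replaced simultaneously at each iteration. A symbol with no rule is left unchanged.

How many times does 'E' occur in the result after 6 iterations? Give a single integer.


Step 0: E  (1 'E')
Step 1: GE  (1 'E')
Step 2: GGE  (1 'E')
Step 3: GGGE  (1 'E')
Step 4: GGGGE  (1 'E')
Step 5: GGGGGE  (1 'E')
Step 6: GGGGGGE  (1 'E')

Answer: 1


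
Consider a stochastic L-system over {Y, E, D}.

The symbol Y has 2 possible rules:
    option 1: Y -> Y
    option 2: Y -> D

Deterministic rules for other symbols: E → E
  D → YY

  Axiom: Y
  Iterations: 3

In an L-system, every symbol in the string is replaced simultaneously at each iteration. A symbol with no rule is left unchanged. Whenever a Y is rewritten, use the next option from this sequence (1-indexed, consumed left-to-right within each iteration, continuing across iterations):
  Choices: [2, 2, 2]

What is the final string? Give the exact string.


Step 0: Y
Step 1: D  (used choices [2])
Step 2: YY  (used choices [])
Step 3: DD  (used choices [2, 2])

Answer: DD


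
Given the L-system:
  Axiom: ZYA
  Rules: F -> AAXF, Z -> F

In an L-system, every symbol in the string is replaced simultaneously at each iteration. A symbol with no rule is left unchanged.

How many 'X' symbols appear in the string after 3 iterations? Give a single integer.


Step 0: ZYA  (0 'X')
Step 1: FYA  (0 'X')
Step 2: AAXFYA  (1 'X')
Step 3: AAXAAXFYA  (2 'X')

Answer: 2


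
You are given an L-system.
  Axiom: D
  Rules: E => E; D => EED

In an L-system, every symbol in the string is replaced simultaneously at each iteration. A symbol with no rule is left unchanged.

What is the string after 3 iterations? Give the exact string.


Answer: EEEEEED

Derivation:
Step 0: D
Step 1: EED
Step 2: EEEED
Step 3: EEEEEED


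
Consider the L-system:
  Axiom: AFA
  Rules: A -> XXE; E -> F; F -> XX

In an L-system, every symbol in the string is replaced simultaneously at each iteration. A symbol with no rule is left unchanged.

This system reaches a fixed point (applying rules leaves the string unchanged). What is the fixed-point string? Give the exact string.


Answer: XXXXXXXXXX

Derivation:
Step 0: AFA
Step 1: XXEXXXXE
Step 2: XXFXXXXF
Step 3: XXXXXXXXXX
Step 4: XXXXXXXXXX  (unchanged — fixed point at step 3)


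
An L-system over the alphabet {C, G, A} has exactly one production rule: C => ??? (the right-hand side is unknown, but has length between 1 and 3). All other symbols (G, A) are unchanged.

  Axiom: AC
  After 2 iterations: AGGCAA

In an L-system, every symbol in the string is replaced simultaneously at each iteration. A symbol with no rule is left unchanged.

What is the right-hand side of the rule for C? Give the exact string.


Trying C => GCA:
  Step 0: AC
  Step 1: AGCA
  Step 2: AGGCAA
Matches the given result.

Answer: GCA


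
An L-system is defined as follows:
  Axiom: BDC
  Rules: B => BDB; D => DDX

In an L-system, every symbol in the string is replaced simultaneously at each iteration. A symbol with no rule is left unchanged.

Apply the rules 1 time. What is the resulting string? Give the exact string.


Answer: BDBDDXC

Derivation:
Step 0: BDC
Step 1: BDBDDXC


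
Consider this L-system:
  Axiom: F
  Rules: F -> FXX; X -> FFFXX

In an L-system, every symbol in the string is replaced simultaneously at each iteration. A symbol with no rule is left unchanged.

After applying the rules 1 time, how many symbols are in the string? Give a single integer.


Step 0: length = 1
Step 1: length = 3

Answer: 3


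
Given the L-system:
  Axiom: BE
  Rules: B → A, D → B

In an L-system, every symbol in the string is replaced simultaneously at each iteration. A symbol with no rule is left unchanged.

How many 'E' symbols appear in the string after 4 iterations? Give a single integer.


Step 0: BE  (1 'E')
Step 1: AE  (1 'E')
Step 2: AE  (1 'E')
Step 3: AE  (1 'E')
Step 4: AE  (1 'E')

Answer: 1


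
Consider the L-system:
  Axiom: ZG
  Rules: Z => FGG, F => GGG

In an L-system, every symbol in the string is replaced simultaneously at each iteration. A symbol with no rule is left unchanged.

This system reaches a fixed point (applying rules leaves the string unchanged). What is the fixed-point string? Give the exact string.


Answer: GGGGGG

Derivation:
Step 0: ZG
Step 1: FGGG
Step 2: GGGGGG
Step 3: GGGGGG  (unchanged — fixed point at step 2)


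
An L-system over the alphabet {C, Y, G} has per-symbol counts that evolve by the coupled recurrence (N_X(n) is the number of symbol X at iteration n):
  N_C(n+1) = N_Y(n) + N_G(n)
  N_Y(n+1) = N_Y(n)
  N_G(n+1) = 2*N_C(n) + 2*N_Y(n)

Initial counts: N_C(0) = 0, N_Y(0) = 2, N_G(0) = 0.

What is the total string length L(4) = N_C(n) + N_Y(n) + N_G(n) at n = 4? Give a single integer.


Answer: 44

Derivation:
Step 0: N_C=0, N_Y=2, N_G=0, L=2
Step 1: N_C=2, N_Y=2, N_G=4, L=8
Step 2: N_C=6, N_Y=2, N_G=8, L=16
Step 3: N_C=10, N_Y=2, N_G=16, L=28
Step 4: N_C=18, N_Y=2, N_G=24, L=44


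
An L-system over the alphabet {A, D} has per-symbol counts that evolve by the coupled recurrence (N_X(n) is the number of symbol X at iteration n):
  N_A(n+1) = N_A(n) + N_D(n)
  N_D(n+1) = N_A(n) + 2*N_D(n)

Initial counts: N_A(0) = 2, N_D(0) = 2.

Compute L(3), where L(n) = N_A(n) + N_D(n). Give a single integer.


Answer: 68

Derivation:
Step 0: N_A=2, N_D=2, L=4
Step 1: N_A=4, N_D=6, L=10
Step 2: N_A=10, N_D=16, L=26
Step 3: N_A=26, N_D=42, L=68


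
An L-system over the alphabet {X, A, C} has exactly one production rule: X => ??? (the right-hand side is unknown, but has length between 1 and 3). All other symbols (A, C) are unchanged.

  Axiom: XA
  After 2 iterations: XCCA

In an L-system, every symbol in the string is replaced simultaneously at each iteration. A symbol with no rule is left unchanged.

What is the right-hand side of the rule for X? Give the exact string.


Trying X => XC:
  Step 0: XA
  Step 1: XCA
  Step 2: XCCA
Matches the given result.

Answer: XC


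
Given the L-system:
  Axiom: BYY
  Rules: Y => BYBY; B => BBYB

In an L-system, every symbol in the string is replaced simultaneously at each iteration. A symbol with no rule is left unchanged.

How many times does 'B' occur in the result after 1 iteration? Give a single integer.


Step 0: BYY  (1 'B')
Step 1: BBYBBYBYBYBY  (7 'B')

Answer: 7


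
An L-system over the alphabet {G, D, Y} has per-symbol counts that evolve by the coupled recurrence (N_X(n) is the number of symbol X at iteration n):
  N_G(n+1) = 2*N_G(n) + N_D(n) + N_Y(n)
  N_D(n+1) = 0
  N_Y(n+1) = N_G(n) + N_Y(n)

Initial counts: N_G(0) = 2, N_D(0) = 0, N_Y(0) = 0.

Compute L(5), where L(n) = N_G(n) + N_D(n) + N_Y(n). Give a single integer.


Answer: 288

Derivation:
Step 0: N_G=2, N_D=0, N_Y=0, L=2
Step 1: N_G=4, N_D=0, N_Y=2, L=6
Step 2: N_G=10, N_D=0, N_Y=6, L=16
Step 3: N_G=26, N_D=0, N_Y=16, L=42
Step 4: N_G=68, N_D=0, N_Y=42, L=110
Step 5: N_G=178, N_D=0, N_Y=110, L=288


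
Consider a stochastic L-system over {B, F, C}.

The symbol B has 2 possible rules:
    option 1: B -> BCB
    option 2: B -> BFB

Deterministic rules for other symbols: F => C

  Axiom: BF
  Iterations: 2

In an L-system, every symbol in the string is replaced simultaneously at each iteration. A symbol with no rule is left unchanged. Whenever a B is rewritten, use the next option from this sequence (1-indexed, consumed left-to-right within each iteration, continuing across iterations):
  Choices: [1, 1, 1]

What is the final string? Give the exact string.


Step 0: BF
Step 1: BCBC  (used choices [1])
Step 2: BCBCBCBC  (used choices [1, 1])

Answer: BCBCBCBC


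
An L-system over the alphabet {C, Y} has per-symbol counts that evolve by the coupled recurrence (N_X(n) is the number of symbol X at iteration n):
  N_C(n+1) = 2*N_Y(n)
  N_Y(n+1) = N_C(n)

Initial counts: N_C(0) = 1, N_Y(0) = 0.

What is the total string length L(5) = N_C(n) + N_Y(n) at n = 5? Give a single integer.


Step 0: N_C=1, N_Y=0, L=1
Step 1: N_C=0, N_Y=1, L=1
Step 2: N_C=2, N_Y=0, L=2
Step 3: N_C=0, N_Y=2, L=2
Step 4: N_C=4, N_Y=0, L=4
Step 5: N_C=0, N_Y=4, L=4

Answer: 4


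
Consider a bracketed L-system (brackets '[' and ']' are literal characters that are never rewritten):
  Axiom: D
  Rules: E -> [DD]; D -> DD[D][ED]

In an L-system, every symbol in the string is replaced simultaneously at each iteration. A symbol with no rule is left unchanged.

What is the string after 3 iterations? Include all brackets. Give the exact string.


Answer: DD[D][ED]DD[D][ED][DD[D][ED]][[DD]DD[D][ED]]DD[D][ED]DD[D][ED][DD[D][ED]][[DD]DD[D][ED]][DD[D][ED]DD[D][ED][DD[D][ED]][[DD]DD[D][ED]]][[DD[D][ED]DD[D][ED]]DD[D][ED]DD[D][ED][DD[D][ED]][[DD]DD[D][ED]]]

Derivation:
Step 0: D
Step 1: DD[D][ED]
Step 2: DD[D][ED]DD[D][ED][DD[D][ED]][[DD]DD[D][ED]]
Step 3: DD[D][ED]DD[D][ED][DD[D][ED]][[DD]DD[D][ED]]DD[D][ED]DD[D][ED][DD[D][ED]][[DD]DD[D][ED]][DD[D][ED]DD[D][ED][DD[D][ED]][[DD]DD[D][ED]]][[DD[D][ED]DD[D][ED]]DD[D][ED]DD[D][ED][DD[D][ED]][[DD]DD[D][ED]]]


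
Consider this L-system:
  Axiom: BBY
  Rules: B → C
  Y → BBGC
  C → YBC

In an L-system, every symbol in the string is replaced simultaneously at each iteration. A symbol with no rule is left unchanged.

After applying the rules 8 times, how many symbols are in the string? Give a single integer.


Answer: 1820

Derivation:
Step 0: length = 3
Step 1: length = 6
Step 2: length = 12
Step 3: length = 31
Step 4: length = 68
Step 5: length = 155
Step 6: length = 354
Step 7: length = 801
Step 8: length = 1820


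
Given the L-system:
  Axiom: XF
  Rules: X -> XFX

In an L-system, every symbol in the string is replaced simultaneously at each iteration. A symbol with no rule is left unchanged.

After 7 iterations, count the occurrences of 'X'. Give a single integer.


Step 0: XF  (1 'X')
Step 1: XFXF  (2 'X')
Step 2: XFXFXFXF  (4 'X')
Step 3: XFXFXFXFXFXFXFXF  (8 'X')
Step 4: XFXFXFXFXFXFXFXFXFXFXFXFXFXFXFXF  (16 'X')
Step 5: XFXFXFXFXFXFXFXFXFXFXFXFXFXFXFXFXFXFXFXFXFXFXFXFXFXFXFXFXFXFXFXF  (32 'X')
Step 6: XFXFXFXFXFXFXFXFXFXFXFXFXFXFXFXFXFXFXFXFXFXFXFXFXFXFXFXFXFXFXFXFXFXFXFXFXFXFXFXFXFXFXFXFXFXFXFXFXFXFXFXFXFXFXFXFXFXFXFXFXFXFXFXF  (64 'X')
Step 7: XFXFXFXFXFXFXFXFXFXFXFXFXFXFXFXFXFXFXFXFXFXFXFXFXFXFXFXFXFXFXFXFXFXFXFXFXFXFXFXFXFXFXFXFXFXFXFXFXFXFXFXFXFXFXFXFXFXFXFXFXFXFXFXFXFXFXFXFXFXFXFXFXFXFXFXFXFXFXFXFXFXFXFXFXFXFXFXFXFXFXFXFXFXFXFXFXFXFXFXFXFXFXFXFXFXFXFXFXFXFXFXFXFXFXFXFXFXFXFXFXFXFXFXFXFXFXFXF  (128 'X')

Answer: 128


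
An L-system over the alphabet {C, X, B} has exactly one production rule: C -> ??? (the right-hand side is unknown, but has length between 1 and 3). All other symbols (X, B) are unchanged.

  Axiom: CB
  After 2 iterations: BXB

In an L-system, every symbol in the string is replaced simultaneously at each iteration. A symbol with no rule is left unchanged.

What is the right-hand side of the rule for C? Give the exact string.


Answer: BX

Derivation:
Trying C -> BX:
  Step 0: CB
  Step 1: BXB
  Step 2: BXB
Matches the given result.


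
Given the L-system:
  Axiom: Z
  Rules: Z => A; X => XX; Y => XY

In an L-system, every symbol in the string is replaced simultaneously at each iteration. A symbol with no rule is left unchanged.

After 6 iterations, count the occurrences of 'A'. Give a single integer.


Answer: 1

Derivation:
Step 0: Z  (0 'A')
Step 1: A  (1 'A')
Step 2: A  (1 'A')
Step 3: A  (1 'A')
Step 4: A  (1 'A')
Step 5: A  (1 'A')
Step 6: A  (1 'A')


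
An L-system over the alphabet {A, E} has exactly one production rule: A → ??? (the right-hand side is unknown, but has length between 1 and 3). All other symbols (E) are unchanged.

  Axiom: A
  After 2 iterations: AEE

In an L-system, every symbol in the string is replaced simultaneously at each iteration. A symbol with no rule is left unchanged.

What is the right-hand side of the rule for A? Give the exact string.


Trying A → AE:
  Step 0: A
  Step 1: AE
  Step 2: AEE
Matches the given result.

Answer: AE


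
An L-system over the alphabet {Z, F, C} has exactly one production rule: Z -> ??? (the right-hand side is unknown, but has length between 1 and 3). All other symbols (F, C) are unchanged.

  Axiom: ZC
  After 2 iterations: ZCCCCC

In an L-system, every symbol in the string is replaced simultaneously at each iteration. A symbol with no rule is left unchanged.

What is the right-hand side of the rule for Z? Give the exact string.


Trying Z -> ZCC:
  Step 0: ZC
  Step 1: ZCCC
  Step 2: ZCCCCC
Matches the given result.

Answer: ZCC


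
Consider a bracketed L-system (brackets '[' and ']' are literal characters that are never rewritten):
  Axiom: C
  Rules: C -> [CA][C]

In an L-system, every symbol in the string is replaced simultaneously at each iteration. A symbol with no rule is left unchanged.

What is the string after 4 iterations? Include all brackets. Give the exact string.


Step 0: C
Step 1: [CA][C]
Step 2: [[CA][C]A][[CA][C]]
Step 3: [[[CA][C]A][[CA][C]]A][[[CA][C]A][[CA][C]]]
Step 4: [[[[CA][C]A][[CA][C]]A][[[CA][C]A][[CA][C]]]A][[[[CA][C]A][[CA][C]]A][[[CA][C]A][[CA][C]]]]

Answer: [[[[CA][C]A][[CA][C]]A][[[CA][C]A][[CA][C]]]A][[[[CA][C]A][[CA][C]]A][[[CA][C]A][[CA][C]]]]


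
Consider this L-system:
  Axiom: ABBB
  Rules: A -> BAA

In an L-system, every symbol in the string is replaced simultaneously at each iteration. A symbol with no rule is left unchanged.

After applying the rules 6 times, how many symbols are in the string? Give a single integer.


Answer: 130

Derivation:
Step 0: length = 4
Step 1: length = 6
Step 2: length = 10
Step 3: length = 18
Step 4: length = 34
Step 5: length = 66
Step 6: length = 130


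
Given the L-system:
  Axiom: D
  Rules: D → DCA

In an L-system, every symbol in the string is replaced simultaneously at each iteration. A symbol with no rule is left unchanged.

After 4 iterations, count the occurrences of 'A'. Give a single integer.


Answer: 4

Derivation:
Step 0: D  (0 'A')
Step 1: DCA  (1 'A')
Step 2: DCACA  (2 'A')
Step 3: DCACACA  (3 'A')
Step 4: DCACACACA  (4 'A')


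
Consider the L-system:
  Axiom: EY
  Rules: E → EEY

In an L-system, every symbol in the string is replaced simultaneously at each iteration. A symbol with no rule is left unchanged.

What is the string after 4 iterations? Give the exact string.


Step 0: EY
Step 1: EEYY
Step 2: EEYEEYYY
Step 3: EEYEEYYEEYEEYYYY
Step 4: EEYEEYYEEYEEYYYEEYEEYYEEYEEYYYYY

Answer: EEYEEYYEEYEEYYYEEYEEYYEEYEEYYYYY


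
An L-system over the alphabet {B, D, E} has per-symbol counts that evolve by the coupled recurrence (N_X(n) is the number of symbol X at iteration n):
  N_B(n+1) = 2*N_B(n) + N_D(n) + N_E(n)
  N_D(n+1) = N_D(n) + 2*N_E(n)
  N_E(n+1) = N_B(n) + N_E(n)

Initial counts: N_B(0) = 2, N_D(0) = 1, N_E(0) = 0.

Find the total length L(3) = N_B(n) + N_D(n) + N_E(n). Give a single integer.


Answer: 77

Derivation:
Step 0: N_B=2, N_D=1, N_E=0, L=3
Step 1: N_B=5, N_D=1, N_E=2, L=8
Step 2: N_B=13, N_D=5, N_E=7, L=25
Step 3: N_B=38, N_D=19, N_E=20, L=77


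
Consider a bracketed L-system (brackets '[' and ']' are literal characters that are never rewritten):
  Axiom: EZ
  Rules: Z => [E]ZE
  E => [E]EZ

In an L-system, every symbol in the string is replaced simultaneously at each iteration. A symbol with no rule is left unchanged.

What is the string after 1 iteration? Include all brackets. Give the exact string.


Step 0: EZ
Step 1: [E]EZ[E]ZE

Answer: [E]EZ[E]ZE


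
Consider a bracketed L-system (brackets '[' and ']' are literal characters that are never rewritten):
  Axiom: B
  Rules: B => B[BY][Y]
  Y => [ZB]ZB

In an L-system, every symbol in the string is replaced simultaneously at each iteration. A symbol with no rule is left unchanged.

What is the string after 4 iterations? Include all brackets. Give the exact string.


Step 0: B
Step 1: B[BY][Y]
Step 2: B[BY][Y][B[BY][Y][ZB]ZB][[ZB]ZB]
Step 3: B[BY][Y][B[BY][Y][ZB]ZB][[ZB]ZB][B[BY][Y][B[BY][Y][ZB]ZB][[ZB]ZB][ZB[BY][Y]]ZB[BY][Y]][[ZB[BY][Y]]ZB[BY][Y]]
Step 4: B[BY][Y][B[BY][Y][ZB]ZB][[ZB]ZB][B[BY][Y][B[BY][Y][ZB]ZB][[ZB]ZB][ZB[BY][Y]]ZB[BY][Y]][[ZB[BY][Y]]ZB[BY][Y]][B[BY][Y][B[BY][Y][ZB]ZB][[ZB]ZB][B[BY][Y][B[BY][Y][ZB]ZB][[ZB]ZB][ZB[BY][Y]]ZB[BY][Y]][[ZB[BY][Y]]ZB[BY][Y]][ZB[BY][Y][B[BY][Y][ZB]ZB][[ZB]ZB]]ZB[BY][Y][B[BY][Y][ZB]ZB][[ZB]ZB]][[ZB[BY][Y][B[BY][Y][ZB]ZB][[ZB]ZB]]ZB[BY][Y][B[BY][Y][ZB]ZB][[ZB]ZB]]

Answer: B[BY][Y][B[BY][Y][ZB]ZB][[ZB]ZB][B[BY][Y][B[BY][Y][ZB]ZB][[ZB]ZB][ZB[BY][Y]]ZB[BY][Y]][[ZB[BY][Y]]ZB[BY][Y]][B[BY][Y][B[BY][Y][ZB]ZB][[ZB]ZB][B[BY][Y][B[BY][Y][ZB]ZB][[ZB]ZB][ZB[BY][Y]]ZB[BY][Y]][[ZB[BY][Y]]ZB[BY][Y]][ZB[BY][Y][B[BY][Y][ZB]ZB][[ZB]ZB]]ZB[BY][Y][B[BY][Y][ZB]ZB][[ZB]ZB]][[ZB[BY][Y][B[BY][Y][ZB]ZB][[ZB]ZB]]ZB[BY][Y][B[BY][Y][ZB]ZB][[ZB]ZB]]


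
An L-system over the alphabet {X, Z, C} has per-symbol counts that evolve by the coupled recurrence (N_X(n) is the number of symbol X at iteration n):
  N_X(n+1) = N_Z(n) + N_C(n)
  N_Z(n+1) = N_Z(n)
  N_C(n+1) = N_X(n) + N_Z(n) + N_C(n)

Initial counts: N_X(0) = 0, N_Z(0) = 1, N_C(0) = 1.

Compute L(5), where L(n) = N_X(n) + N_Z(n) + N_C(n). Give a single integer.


Step 0: N_X=0, N_Z=1, N_C=1, L=2
Step 1: N_X=2, N_Z=1, N_C=2, L=5
Step 2: N_X=3, N_Z=1, N_C=5, L=9
Step 3: N_X=6, N_Z=1, N_C=9, L=16
Step 4: N_X=10, N_Z=1, N_C=16, L=27
Step 5: N_X=17, N_Z=1, N_C=27, L=45

Answer: 45


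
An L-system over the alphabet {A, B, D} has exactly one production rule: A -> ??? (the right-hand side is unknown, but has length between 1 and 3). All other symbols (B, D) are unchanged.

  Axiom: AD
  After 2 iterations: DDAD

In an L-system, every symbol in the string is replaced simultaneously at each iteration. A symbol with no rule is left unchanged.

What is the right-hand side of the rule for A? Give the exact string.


Trying A -> DA:
  Step 0: AD
  Step 1: DAD
  Step 2: DDAD
Matches the given result.

Answer: DA


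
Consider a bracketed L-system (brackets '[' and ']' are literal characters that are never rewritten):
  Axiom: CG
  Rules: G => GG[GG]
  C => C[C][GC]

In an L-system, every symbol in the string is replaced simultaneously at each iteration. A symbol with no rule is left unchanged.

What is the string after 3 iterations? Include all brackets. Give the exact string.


Step 0: CG
Step 1: C[C][GC]GG[GG]
Step 2: C[C][GC][C[C][GC]][GG[GG]C[C][GC]]GG[GG]GG[GG][GG[GG]GG[GG]]
Step 3: C[C][GC][C[C][GC]][GG[GG]C[C][GC]][C[C][GC][C[C][GC]][GG[GG]C[C][GC]]][GG[GG]GG[GG][GG[GG]GG[GG]]C[C][GC][C[C][GC]][GG[GG]C[C][GC]]]GG[GG]GG[GG][GG[GG]GG[GG]]GG[GG]GG[GG][GG[GG]GG[GG]][GG[GG]GG[GG][GG[GG]GG[GG]]GG[GG]GG[GG][GG[GG]GG[GG]]]

Answer: C[C][GC][C[C][GC]][GG[GG]C[C][GC]][C[C][GC][C[C][GC]][GG[GG]C[C][GC]]][GG[GG]GG[GG][GG[GG]GG[GG]]C[C][GC][C[C][GC]][GG[GG]C[C][GC]]]GG[GG]GG[GG][GG[GG]GG[GG]]GG[GG]GG[GG][GG[GG]GG[GG]][GG[GG]GG[GG][GG[GG]GG[GG]]GG[GG]GG[GG][GG[GG]GG[GG]]]


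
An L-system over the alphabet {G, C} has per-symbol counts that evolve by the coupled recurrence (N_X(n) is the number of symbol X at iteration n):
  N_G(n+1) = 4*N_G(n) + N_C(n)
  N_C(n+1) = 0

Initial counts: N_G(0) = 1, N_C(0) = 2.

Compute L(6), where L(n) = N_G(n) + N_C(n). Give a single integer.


Step 0: N_G=1, N_C=2, L=3
Step 1: N_G=6, N_C=0, L=6
Step 2: N_G=24, N_C=0, L=24
Step 3: N_G=96, N_C=0, L=96
Step 4: N_G=384, N_C=0, L=384
Step 5: N_G=1536, N_C=0, L=1536
Step 6: N_G=6144, N_C=0, L=6144

Answer: 6144


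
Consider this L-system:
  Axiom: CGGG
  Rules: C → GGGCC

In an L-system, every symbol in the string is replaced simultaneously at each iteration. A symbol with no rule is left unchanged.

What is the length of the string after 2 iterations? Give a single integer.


Step 0: length = 4
Step 1: length = 8
Step 2: length = 16

Answer: 16


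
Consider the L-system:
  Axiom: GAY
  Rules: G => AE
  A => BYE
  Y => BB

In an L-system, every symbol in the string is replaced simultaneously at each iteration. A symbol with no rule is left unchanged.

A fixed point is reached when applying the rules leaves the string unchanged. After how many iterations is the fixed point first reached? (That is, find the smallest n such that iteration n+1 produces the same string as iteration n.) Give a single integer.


Answer: 3

Derivation:
Step 0: GAY
Step 1: AEBYEBB
Step 2: BYEEBBBEBB
Step 3: BBBEEBBBEBB
Step 4: BBBEEBBBEBB  (unchanged — fixed point at step 3)
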